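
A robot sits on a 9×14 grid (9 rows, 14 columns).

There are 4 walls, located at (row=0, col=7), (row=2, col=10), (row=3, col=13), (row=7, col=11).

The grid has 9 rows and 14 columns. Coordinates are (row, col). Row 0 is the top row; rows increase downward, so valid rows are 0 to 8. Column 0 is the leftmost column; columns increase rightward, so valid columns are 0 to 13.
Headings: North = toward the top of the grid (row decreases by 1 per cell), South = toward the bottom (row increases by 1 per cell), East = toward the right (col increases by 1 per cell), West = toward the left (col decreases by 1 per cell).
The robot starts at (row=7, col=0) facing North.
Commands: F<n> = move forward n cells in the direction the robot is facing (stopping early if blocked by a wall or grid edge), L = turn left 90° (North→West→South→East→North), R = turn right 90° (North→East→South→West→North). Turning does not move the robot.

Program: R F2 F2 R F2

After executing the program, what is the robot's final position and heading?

Start: (row=7, col=0), facing North
  R: turn right, now facing East
  F2: move forward 2, now at (row=7, col=2)
  F2: move forward 2, now at (row=7, col=4)
  R: turn right, now facing South
  F2: move forward 1/2 (blocked), now at (row=8, col=4)
Final: (row=8, col=4), facing South

Answer: Final position: (row=8, col=4), facing South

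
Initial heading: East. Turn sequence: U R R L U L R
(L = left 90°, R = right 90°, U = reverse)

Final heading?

Start: East
  U (U-turn (180°)) -> West
  R (right (90° clockwise)) -> North
  R (right (90° clockwise)) -> East
  L (left (90° counter-clockwise)) -> North
  U (U-turn (180°)) -> South
  L (left (90° counter-clockwise)) -> East
  R (right (90° clockwise)) -> South
Final: South

Answer: Final heading: South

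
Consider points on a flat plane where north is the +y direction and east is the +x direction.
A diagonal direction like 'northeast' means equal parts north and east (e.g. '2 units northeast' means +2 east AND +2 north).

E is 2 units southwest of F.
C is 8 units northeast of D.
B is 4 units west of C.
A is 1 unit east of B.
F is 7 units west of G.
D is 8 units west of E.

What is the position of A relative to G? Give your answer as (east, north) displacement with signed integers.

Answer: A is at (east=-12, north=6) relative to G.

Derivation:
Place G at the origin (east=0, north=0).
  F is 7 units west of G: delta (east=-7, north=+0); F at (east=-7, north=0).
  E is 2 units southwest of F: delta (east=-2, north=-2); E at (east=-9, north=-2).
  D is 8 units west of E: delta (east=-8, north=+0); D at (east=-17, north=-2).
  C is 8 units northeast of D: delta (east=+8, north=+8); C at (east=-9, north=6).
  B is 4 units west of C: delta (east=-4, north=+0); B at (east=-13, north=6).
  A is 1 unit east of B: delta (east=+1, north=+0); A at (east=-12, north=6).
Therefore A relative to G: (east=-12, north=6).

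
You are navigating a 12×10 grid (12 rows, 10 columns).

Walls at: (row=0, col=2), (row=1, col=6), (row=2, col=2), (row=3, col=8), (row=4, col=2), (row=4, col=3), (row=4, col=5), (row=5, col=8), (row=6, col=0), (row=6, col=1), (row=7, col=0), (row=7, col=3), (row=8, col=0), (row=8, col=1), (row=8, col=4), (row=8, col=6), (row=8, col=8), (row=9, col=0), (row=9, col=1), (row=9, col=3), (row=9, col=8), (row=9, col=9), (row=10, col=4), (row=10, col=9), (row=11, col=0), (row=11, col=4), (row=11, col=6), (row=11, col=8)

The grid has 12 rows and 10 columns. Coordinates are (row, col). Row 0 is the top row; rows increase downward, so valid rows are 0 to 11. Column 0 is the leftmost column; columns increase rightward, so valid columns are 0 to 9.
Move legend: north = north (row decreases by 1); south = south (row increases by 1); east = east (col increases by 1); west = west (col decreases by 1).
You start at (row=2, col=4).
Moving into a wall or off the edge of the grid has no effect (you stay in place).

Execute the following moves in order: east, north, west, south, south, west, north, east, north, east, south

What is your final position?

Start: (row=2, col=4)
  east (east): (row=2, col=4) -> (row=2, col=5)
  north (north): (row=2, col=5) -> (row=1, col=5)
  west (west): (row=1, col=5) -> (row=1, col=4)
  south (south): (row=1, col=4) -> (row=2, col=4)
  south (south): (row=2, col=4) -> (row=3, col=4)
  west (west): (row=3, col=4) -> (row=3, col=3)
  north (north): (row=3, col=3) -> (row=2, col=3)
  east (east): (row=2, col=3) -> (row=2, col=4)
  north (north): (row=2, col=4) -> (row=1, col=4)
  east (east): (row=1, col=4) -> (row=1, col=5)
  south (south): (row=1, col=5) -> (row=2, col=5)
Final: (row=2, col=5)

Answer: Final position: (row=2, col=5)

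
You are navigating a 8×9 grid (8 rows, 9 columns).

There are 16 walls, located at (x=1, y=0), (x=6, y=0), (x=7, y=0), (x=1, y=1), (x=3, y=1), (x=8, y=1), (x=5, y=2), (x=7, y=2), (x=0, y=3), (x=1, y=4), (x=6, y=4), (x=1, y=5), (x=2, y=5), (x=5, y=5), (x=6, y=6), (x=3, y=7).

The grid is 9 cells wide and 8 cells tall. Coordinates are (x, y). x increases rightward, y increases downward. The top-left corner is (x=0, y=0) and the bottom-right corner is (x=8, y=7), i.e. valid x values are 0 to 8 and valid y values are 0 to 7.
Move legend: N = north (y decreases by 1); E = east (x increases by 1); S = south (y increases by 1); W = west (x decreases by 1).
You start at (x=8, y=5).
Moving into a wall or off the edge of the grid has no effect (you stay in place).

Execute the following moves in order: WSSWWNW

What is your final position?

Answer: Final position: (x=4, y=6)

Derivation:
Start: (x=8, y=5)
  W (west): (x=8, y=5) -> (x=7, y=5)
  S (south): (x=7, y=5) -> (x=7, y=6)
  S (south): (x=7, y=6) -> (x=7, y=7)
  W (west): (x=7, y=7) -> (x=6, y=7)
  W (west): (x=6, y=7) -> (x=5, y=7)
  N (north): (x=5, y=7) -> (x=5, y=6)
  W (west): (x=5, y=6) -> (x=4, y=6)
Final: (x=4, y=6)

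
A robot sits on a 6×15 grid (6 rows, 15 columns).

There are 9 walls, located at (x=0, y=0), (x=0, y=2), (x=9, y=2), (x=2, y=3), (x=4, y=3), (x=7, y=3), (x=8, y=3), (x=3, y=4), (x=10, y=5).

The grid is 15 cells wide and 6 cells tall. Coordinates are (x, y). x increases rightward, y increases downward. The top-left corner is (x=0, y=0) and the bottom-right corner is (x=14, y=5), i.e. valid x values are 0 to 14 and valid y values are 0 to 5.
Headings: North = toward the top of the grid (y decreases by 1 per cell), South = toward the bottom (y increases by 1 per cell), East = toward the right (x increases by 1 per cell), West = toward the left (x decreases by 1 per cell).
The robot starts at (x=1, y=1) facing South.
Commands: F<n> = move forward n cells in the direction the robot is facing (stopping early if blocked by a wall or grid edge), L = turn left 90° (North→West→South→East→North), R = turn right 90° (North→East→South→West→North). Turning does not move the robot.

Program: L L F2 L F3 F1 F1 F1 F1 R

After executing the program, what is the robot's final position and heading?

Start: (x=1, y=1), facing South
  L: turn left, now facing East
  L: turn left, now facing North
  F2: move forward 1/2 (blocked), now at (x=1, y=0)
  L: turn left, now facing West
  F3: move forward 0/3 (blocked), now at (x=1, y=0)
  [×4]F1: move forward 0/1 (blocked), now at (x=1, y=0)
  R: turn right, now facing North
Final: (x=1, y=0), facing North

Answer: Final position: (x=1, y=0), facing North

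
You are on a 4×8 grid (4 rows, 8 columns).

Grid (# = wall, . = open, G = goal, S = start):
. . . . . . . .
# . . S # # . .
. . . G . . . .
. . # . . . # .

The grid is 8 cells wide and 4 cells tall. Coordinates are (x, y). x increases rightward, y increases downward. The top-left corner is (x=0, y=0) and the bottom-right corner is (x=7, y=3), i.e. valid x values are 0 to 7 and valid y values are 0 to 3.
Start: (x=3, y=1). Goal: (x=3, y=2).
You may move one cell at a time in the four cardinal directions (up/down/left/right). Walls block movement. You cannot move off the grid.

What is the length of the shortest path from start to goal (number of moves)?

Answer: Shortest path length: 1

Derivation:
BFS from (x=3, y=1) until reaching (x=3, y=2):
  Distance 0: (x=3, y=1)
  Distance 1: (x=3, y=0), (x=2, y=1), (x=3, y=2)  <- goal reached here
One shortest path (1 moves): (x=3, y=1) -> (x=3, y=2)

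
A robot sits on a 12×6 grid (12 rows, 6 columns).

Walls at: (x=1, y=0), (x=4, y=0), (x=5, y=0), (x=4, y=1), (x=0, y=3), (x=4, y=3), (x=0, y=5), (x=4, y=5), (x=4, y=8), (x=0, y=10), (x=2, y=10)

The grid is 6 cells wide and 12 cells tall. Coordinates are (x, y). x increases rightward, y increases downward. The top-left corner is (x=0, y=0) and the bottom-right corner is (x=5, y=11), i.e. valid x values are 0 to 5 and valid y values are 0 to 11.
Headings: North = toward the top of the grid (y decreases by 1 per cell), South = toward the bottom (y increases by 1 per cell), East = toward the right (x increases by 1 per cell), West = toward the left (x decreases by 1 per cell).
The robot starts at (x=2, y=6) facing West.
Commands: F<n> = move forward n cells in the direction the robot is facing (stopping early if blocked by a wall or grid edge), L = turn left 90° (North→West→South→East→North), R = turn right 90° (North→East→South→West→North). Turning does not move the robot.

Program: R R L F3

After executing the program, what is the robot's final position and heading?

Answer: Final position: (x=2, y=3), facing North

Derivation:
Start: (x=2, y=6), facing West
  R: turn right, now facing North
  R: turn right, now facing East
  L: turn left, now facing North
  F3: move forward 3, now at (x=2, y=3)
Final: (x=2, y=3), facing North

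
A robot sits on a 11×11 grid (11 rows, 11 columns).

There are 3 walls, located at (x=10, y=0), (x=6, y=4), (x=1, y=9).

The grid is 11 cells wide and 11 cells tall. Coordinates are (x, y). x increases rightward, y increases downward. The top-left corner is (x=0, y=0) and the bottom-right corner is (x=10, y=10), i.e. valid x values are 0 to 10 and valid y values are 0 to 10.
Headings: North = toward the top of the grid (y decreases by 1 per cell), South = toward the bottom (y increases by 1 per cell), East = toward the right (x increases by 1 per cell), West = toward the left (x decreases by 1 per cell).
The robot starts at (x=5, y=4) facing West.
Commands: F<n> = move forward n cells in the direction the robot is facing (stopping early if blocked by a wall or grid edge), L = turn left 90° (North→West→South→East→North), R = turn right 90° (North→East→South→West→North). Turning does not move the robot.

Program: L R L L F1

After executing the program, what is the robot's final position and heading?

Start: (x=5, y=4), facing West
  L: turn left, now facing South
  R: turn right, now facing West
  L: turn left, now facing South
  L: turn left, now facing East
  F1: move forward 0/1 (blocked), now at (x=5, y=4)
Final: (x=5, y=4), facing East

Answer: Final position: (x=5, y=4), facing East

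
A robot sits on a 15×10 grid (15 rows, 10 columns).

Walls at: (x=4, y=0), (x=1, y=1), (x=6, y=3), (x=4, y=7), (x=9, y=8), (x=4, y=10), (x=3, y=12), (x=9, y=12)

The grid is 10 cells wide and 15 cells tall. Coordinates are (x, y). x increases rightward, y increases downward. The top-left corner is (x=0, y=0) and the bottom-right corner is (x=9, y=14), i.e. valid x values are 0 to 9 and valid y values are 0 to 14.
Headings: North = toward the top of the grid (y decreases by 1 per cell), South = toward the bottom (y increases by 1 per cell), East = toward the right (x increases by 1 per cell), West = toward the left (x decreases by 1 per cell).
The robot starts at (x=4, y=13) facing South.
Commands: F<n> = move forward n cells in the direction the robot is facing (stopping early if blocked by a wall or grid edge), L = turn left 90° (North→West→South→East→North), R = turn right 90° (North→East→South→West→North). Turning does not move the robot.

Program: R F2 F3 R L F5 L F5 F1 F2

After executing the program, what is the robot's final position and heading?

Start: (x=4, y=13), facing South
  R: turn right, now facing West
  F2: move forward 2, now at (x=2, y=13)
  F3: move forward 2/3 (blocked), now at (x=0, y=13)
  R: turn right, now facing North
  L: turn left, now facing West
  F5: move forward 0/5 (blocked), now at (x=0, y=13)
  L: turn left, now facing South
  F5: move forward 1/5 (blocked), now at (x=0, y=14)
  F1: move forward 0/1 (blocked), now at (x=0, y=14)
  F2: move forward 0/2 (blocked), now at (x=0, y=14)
Final: (x=0, y=14), facing South

Answer: Final position: (x=0, y=14), facing South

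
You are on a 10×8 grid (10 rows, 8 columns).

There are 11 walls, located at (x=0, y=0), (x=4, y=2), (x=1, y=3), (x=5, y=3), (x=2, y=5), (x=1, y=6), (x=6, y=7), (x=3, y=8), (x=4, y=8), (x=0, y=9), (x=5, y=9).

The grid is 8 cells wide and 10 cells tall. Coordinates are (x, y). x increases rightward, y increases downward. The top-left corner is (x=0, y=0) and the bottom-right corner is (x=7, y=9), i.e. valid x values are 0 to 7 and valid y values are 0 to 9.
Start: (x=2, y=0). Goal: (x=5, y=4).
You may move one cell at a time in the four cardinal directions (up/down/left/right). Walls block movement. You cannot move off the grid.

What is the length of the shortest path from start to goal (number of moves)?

Answer: Shortest path length: 7

Derivation:
BFS from (x=2, y=0) until reaching (x=5, y=4):
  Distance 0: (x=2, y=0)
  Distance 1: (x=1, y=0), (x=3, y=0), (x=2, y=1)
  Distance 2: (x=4, y=0), (x=1, y=1), (x=3, y=1), (x=2, y=2)
  Distance 3: (x=5, y=0), (x=0, y=1), (x=4, y=1), (x=1, y=2), (x=3, y=2), (x=2, y=3)
  Distance 4: (x=6, y=0), (x=5, y=1), (x=0, y=2), (x=3, y=3), (x=2, y=4)
  Distance 5: (x=7, y=0), (x=6, y=1), (x=5, y=2), (x=0, y=3), (x=4, y=3), (x=1, y=4), (x=3, y=4)
  Distance 6: (x=7, y=1), (x=6, y=2), (x=0, y=4), (x=4, y=4), (x=1, y=5), (x=3, y=5)
  Distance 7: (x=7, y=2), (x=6, y=3), (x=5, y=4), (x=0, y=5), (x=4, y=5), (x=3, y=6)  <- goal reached here
One shortest path (7 moves): (x=2, y=0) -> (x=3, y=0) -> (x=3, y=1) -> (x=3, y=2) -> (x=3, y=3) -> (x=4, y=3) -> (x=4, y=4) -> (x=5, y=4)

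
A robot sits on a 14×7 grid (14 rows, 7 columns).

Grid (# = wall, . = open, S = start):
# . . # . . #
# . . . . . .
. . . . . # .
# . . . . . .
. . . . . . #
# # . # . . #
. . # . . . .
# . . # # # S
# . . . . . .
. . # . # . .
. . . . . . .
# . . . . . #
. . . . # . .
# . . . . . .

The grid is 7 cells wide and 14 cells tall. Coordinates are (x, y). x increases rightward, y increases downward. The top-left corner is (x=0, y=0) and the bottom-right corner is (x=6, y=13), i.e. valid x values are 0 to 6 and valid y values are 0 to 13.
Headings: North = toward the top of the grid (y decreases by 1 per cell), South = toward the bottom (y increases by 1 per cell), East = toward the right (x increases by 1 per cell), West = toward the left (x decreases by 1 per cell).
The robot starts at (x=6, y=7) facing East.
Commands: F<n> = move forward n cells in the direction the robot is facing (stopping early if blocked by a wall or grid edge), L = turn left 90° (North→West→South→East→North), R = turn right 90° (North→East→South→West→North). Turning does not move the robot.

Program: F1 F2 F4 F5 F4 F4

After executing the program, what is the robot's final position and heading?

Answer: Final position: (x=6, y=7), facing East

Derivation:
Start: (x=6, y=7), facing East
  F1: move forward 0/1 (blocked), now at (x=6, y=7)
  F2: move forward 0/2 (blocked), now at (x=6, y=7)
  F4: move forward 0/4 (blocked), now at (x=6, y=7)
  F5: move forward 0/5 (blocked), now at (x=6, y=7)
  F4: move forward 0/4 (blocked), now at (x=6, y=7)
  F4: move forward 0/4 (blocked), now at (x=6, y=7)
Final: (x=6, y=7), facing East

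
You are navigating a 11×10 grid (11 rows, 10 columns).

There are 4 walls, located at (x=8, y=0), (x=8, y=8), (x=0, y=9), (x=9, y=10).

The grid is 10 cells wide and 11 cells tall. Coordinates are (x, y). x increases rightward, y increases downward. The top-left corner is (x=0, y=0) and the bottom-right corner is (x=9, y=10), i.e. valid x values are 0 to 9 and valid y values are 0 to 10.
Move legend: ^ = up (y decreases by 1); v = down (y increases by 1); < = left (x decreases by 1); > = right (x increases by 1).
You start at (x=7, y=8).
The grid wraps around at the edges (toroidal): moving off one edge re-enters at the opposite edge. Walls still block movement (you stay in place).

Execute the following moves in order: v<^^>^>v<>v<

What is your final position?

Start: (x=7, y=8)
  v (down): (x=7, y=8) -> (x=7, y=9)
  < (left): (x=7, y=9) -> (x=6, y=9)
  ^ (up): (x=6, y=9) -> (x=6, y=8)
  ^ (up): (x=6, y=8) -> (x=6, y=7)
  > (right): (x=6, y=7) -> (x=7, y=7)
  ^ (up): (x=7, y=7) -> (x=7, y=6)
  > (right): (x=7, y=6) -> (x=8, y=6)
  v (down): (x=8, y=6) -> (x=8, y=7)
  < (left): (x=8, y=7) -> (x=7, y=7)
  > (right): (x=7, y=7) -> (x=8, y=7)
  v (down): blocked, stay at (x=8, y=7)
  < (left): (x=8, y=7) -> (x=7, y=7)
Final: (x=7, y=7)

Answer: Final position: (x=7, y=7)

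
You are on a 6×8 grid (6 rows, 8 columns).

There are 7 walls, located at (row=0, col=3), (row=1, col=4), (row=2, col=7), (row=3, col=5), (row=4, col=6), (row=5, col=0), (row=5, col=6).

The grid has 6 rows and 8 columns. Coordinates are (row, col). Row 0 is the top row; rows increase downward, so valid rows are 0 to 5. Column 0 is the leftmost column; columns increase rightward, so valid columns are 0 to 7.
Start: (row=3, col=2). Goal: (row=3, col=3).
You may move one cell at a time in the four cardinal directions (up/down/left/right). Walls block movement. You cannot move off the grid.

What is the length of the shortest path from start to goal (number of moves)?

Answer: Shortest path length: 1

Derivation:
BFS from (row=3, col=2) until reaching (row=3, col=3):
  Distance 0: (row=3, col=2)
  Distance 1: (row=2, col=2), (row=3, col=1), (row=3, col=3), (row=4, col=2)  <- goal reached here
One shortest path (1 moves): (row=3, col=2) -> (row=3, col=3)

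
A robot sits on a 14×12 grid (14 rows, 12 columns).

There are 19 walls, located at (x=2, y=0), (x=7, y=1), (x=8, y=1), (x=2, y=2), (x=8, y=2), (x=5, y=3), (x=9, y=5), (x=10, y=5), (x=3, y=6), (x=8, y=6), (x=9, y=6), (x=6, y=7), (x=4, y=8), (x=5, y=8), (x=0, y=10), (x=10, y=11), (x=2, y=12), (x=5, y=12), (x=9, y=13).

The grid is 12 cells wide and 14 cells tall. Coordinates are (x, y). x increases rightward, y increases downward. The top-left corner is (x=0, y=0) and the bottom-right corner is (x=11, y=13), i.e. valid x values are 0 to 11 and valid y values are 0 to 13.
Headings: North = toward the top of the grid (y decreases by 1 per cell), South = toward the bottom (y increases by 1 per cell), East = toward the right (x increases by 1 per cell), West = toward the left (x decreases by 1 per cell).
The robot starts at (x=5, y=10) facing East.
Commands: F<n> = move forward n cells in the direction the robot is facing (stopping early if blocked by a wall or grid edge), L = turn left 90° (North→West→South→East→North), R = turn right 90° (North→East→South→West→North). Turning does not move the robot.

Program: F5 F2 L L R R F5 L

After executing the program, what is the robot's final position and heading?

Answer: Final position: (x=11, y=10), facing North

Derivation:
Start: (x=5, y=10), facing East
  F5: move forward 5, now at (x=10, y=10)
  F2: move forward 1/2 (blocked), now at (x=11, y=10)
  L: turn left, now facing North
  L: turn left, now facing West
  R: turn right, now facing North
  R: turn right, now facing East
  F5: move forward 0/5 (blocked), now at (x=11, y=10)
  L: turn left, now facing North
Final: (x=11, y=10), facing North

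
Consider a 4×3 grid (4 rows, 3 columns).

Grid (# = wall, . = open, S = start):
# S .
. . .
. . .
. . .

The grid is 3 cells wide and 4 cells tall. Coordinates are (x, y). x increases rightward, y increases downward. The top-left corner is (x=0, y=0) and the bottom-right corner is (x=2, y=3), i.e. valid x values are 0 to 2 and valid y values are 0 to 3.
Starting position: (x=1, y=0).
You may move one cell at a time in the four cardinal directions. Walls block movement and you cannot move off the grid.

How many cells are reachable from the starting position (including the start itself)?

Answer: Reachable cells: 11

Derivation:
BFS flood-fill from (x=1, y=0):
  Distance 0: (x=1, y=0)
  Distance 1: (x=2, y=0), (x=1, y=1)
  Distance 2: (x=0, y=1), (x=2, y=1), (x=1, y=2)
  Distance 3: (x=0, y=2), (x=2, y=2), (x=1, y=3)
  Distance 4: (x=0, y=3), (x=2, y=3)
Total reachable: 11 (grid has 11 open cells total)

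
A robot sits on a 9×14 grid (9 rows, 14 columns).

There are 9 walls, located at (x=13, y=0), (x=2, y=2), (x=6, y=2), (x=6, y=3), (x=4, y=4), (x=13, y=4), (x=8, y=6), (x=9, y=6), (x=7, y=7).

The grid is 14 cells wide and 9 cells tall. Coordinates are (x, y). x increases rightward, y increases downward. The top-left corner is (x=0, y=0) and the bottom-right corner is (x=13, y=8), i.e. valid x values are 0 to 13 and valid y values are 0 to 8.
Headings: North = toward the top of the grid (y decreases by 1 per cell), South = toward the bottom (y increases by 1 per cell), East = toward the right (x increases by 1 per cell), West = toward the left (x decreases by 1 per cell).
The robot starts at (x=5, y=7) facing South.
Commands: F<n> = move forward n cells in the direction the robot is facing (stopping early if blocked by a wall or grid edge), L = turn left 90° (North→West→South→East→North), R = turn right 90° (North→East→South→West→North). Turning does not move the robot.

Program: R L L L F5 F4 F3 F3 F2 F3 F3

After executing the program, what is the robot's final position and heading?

Answer: Final position: (x=5, y=0), facing North

Derivation:
Start: (x=5, y=7), facing South
  R: turn right, now facing West
  L: turn left, now facing South
  L: turn left, now facing East
  L: turn left, now facing North
  F5: move forward 5, now at (x=5, y=2)
  F4: move forward 2/4 (blocked), now at (x=5, y=0)
  F3: move forward 0/3 (blocked), now at (x=5, y=0)
  F3: move forward 0/3 (blocked), now at (x=5, y=0)
  F2: move forward 0/2 (blocked), now at (x=5, y=0)
  F3: move forward 0/3 (blocked), now at (x=5, y=0)
  F3: move forward 0/3 (blocked), now at (x=5, y=0)
Final: (x=5, y=0), facing North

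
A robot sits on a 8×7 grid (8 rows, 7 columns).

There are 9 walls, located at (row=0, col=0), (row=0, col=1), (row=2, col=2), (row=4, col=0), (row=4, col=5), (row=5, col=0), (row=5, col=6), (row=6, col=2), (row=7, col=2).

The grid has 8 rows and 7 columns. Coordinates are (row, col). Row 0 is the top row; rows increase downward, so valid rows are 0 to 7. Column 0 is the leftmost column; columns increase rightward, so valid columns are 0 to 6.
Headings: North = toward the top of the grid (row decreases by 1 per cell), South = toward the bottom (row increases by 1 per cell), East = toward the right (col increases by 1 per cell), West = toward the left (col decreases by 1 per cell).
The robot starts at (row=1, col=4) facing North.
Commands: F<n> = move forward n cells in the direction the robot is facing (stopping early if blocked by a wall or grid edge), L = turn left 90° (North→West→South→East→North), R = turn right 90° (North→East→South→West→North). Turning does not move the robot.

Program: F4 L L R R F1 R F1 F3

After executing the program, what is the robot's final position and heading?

Start: (row=1, col=4), facing North
  F4: move forward 1/4 (blocked), now at (row=0, col=4)
  L: turn left, now facing West
  L: turn left, now facing South
  R: turn right, now facing West
  R: turn right, now facing North
  F1: move forward 0/1 (blocked), now at (row=0, col=4)
  R: turn right, now facing East
  F1: move forward 1, now at (row=0, col=5)
  F3: move forward 1/3 (blocked), now at (row=0, col=6)
Final: (row=0, col=6), facing East

Answer: Final position: (row=0, col=6), facing East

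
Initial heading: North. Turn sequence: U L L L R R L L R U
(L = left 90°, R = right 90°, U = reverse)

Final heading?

Answer: Final heading: South

Derivation:
Start: North
  U (U-turn (180°)) -> South
  L (left (90° counter-clockwise)) -> East
  L (left (90° counter-clockwise)) -> North
  L (left (90° counter-clockwise)) -> West
  R (right (90° clockwise)) -> North
  R (right (90° clockwise)) -> East
  L (left (90° counter-clockwise)) -> North
  L (left (90° counter-clockwise)) -> West
  R (right (90° clockwise)) -> North
  U (U-turn (180°)) -> South
Final: South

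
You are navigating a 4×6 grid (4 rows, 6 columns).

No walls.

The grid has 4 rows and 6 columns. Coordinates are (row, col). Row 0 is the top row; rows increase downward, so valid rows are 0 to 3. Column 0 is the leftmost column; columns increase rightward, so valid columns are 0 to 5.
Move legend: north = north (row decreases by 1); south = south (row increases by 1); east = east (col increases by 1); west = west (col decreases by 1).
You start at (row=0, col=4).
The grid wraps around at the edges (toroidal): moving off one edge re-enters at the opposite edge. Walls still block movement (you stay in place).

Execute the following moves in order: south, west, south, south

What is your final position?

Answer: Final position: (row=3, col=3)

Derivation:
Start: (row=0, col=4)
  south (south): (row=0, col=4) -> (row=1, col=4)
  west (west): (row=1, col=4) -> (row=1, col=3)
  south (south): (row=1, col=3) -> (row=2, col=3)
  south (south): (row=2, col=3) -> (row=3, col=3)
Final: (row=3, col=3)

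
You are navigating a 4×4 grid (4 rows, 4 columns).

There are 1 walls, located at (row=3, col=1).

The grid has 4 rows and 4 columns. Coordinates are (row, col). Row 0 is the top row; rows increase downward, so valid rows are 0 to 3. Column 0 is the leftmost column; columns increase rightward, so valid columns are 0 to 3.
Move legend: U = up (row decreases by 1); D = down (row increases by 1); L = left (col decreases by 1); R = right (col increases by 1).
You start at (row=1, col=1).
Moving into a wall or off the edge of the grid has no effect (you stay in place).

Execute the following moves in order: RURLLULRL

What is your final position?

Answer: Final position: (row=0, col=0)

Derivation:
Start: (row=1, col=1)
  R (right): (row=1, col=1) -> (row=1, col=2)
  U (up): (row=1, col=2) -> (row=0, col=2)
  R (right): (row=0, col=2) -> (row=0, col=3)
  L (left): (row=0, col=3) -> (row=0, col=2)
  L (left): (row=0, col=2) -> (row=0, col=1)
  U (up): blocked, stay at (row=0, col=1)
  L (left): (row=0, col=1) -> (row=0, col=0)
  R (right): (row=0, col=0) -> (row=0, col=1)
  L (left): (row=0, col=1) -> (row=0, col=0)
Final: (row=0, col=0)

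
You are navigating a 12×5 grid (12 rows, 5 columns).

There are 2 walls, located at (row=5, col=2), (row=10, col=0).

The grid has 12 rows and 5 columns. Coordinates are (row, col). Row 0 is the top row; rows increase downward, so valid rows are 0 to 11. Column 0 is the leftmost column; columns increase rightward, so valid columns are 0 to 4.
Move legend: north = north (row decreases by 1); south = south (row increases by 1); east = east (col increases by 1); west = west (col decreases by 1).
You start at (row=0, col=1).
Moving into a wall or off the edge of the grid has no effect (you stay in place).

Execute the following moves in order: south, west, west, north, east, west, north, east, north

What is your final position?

Start: (row=0, col=1)
  south (south): (row=0, col=1) -> (row=1, col=1)
  west (west): (row=1, col=1) -> (row=1, col=0)
  west (west): blocked, stay at (row=1, col=0)
  north (north): (row=1, col=0) -> (row=0, col=0)
  east (east): (row=0, col=0) -> (row=0, col=1)
  west (west): (row=0, col=1) -> (row=0, col=0)
  north (north): blocked, stay at (row=0, col=0)
  east (east): (row=0, col=0) -> (row=0, col=1)
  north (north): blocked, stay at (row=0, col=1)
Final: (row=0, col=1)

Answer: Final position: (row=0, col=1)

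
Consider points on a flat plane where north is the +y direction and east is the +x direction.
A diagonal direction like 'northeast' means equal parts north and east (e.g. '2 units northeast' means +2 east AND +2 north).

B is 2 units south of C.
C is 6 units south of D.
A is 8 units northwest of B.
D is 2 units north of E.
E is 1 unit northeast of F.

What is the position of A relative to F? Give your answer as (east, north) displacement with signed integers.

Place F at the origin (east=0, north=0).
  E is 1 unit northeast of F: delta (east=+1, north=+1); E at (east=1, north=1).
  D is 2 units north of E: delta (east=+0, north=+2); D at (east=1, north=3).
  C is 6 units south of D: delta (east=+0, north=-6); C at (east=1, north=-3).
  B is 2 units south of C: delta (east=+0, north=-2); B at (east=1, north=-5).
  A is 8 units northwest of B: delta (east=-8, north=+8); A at (east=-7, north=3).
Therefore A relative to F: (east=-7, north=3).

Answer: A is at (east=-7, north=3) relative to F.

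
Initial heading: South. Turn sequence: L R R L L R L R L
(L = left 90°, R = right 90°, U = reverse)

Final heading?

Answer: Final heading: East

Derivation:
Start: South
  L (left (90° counter-clockwise)) -> East
  R (right (90° clockwise)) -> South
  R (right (90° clockwise)) -> West
  L (left (90° counter-clockwise)) -> South
  L (left (90° counter-clockwise)) -> East
  R (right (90° clockwise)) -> South
  L (left (90° counter-clockwise)) -> East
  R (right (90° clockwise)) -> South
  L (left (90° counter-clockwise)) -> East
Final: East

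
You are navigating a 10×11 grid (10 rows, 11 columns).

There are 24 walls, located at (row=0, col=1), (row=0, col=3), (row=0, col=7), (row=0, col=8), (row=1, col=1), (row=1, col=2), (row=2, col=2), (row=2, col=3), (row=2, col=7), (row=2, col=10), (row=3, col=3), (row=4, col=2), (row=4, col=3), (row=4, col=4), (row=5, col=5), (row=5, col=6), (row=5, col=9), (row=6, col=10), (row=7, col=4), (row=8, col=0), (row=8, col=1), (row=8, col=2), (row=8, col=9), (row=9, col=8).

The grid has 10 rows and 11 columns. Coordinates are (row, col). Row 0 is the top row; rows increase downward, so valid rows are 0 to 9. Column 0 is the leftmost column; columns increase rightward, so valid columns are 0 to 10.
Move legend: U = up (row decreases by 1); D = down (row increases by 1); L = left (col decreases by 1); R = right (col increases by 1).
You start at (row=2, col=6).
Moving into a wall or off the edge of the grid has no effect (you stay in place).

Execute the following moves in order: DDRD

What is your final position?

Answer: Final position: (row=5, col=7)

Derivation:
Start: (row=2, col=6)
  D (down): (row=2, col=6) -> (row=3, col=6)
  D (down): (row=3, col=6) -> (row=4, col=6)
  R (right): (row=4, col=6) -> (row=4, col=7)
  D (down): (row=4, col=7) -> (row=5, col=7)
Final: (row=5, col=7)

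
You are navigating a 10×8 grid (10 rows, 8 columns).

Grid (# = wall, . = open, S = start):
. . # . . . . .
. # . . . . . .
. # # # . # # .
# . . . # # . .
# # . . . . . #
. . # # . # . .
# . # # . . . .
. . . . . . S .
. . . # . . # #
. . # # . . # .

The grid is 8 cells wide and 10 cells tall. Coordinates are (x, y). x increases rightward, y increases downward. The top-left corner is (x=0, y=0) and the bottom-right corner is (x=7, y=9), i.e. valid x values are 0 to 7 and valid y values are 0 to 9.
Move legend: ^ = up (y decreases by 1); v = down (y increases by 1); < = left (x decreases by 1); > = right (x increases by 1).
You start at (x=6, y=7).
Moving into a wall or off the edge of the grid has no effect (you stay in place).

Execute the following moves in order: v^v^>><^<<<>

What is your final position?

Answer: Final position: (x=7, y=5)

Derivation:
Start: (x=6, y=7)
  v (down): blocked, stay at (x=6, y=7)
  ^ (up): (x=6, y=7) -> (x=6, y=6)
  v (down): (x=6, y=6) -> (x=6, y=7)
  ^ (up): (x=6, y=7) -> (x=6, y=6)
  > (right): (x=6, y=6) -> (x=7, y=6)
  > (right): blocked, stay at (x=7, y=6)
  < (left): (x=7, y=6) -> (x=6, y=6)
  ^ (up): (x=6, y=6) -> (x=6, y=5)
  [×3]< (left): blocked, stay at (x=6, y=5)
  > (right): (x=6, y=5) -> (x=7, y=5)
Final: (x=7, y=5)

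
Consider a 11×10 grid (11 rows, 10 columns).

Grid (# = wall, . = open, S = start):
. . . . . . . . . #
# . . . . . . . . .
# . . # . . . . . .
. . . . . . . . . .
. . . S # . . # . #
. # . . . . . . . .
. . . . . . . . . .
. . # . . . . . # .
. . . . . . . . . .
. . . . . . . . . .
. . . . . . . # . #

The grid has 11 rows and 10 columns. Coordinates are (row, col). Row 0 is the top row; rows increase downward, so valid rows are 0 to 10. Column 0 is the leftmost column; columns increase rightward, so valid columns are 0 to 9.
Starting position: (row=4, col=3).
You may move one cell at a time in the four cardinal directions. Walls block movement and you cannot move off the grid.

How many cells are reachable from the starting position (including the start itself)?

BFS flood-fill from (row=4, col=3):
  Distance 0: (row=4, col=3)
  Distance 1: (row=3, col=3), (row=4, col=2), (row=5, col=3)
  Distance 2: (row=3, col=2), (row=3, col=4), (row=4, col=1), (row=5, col=2), (row=5, col=4), (row=6, col=3)
  Distance 3: (row=2, col=2), (row=2, col=4), (row=3, col=1), (row=3, col=5), (row=4, col=0), (row=5, col=5), (row=6, col=2), (row=6, col=4), (row=7, col=3)
  Distance 4: (row=1, col=2), (row=1, col=4), (row=2, col=1), (row=2, col=5), (row=3, col=0), (row=3, col=6), (row=4, col=5), (row=5, col=0), (row=5, col=6), (row=6, col=1), (row=6, col=5), (row=7, col=4), (row=8, col=3)
  Distance 5: (row=0, col=2), (row=0, col=4), (row=1, col=1), (row=1, col=3), (row=1, col=5), (row=2, col=6), (row=3, col=7), (row=4, col=6), (row=5, col=7), (row=6, col=0), (row=6, col=6), (row=7, col=1), (row=7, col=5), (row=8, col=2), (row=8, col=4), (row=9, col=3)
  Distance 6: (row=0, col=1), (row=0, col=3), (row=0, col=5), (row=1, col=6), (row=2, col=7), (row=3, col=8), (row=5, col=8), (row=6, col=7), (row=7, col=0), (row=7, col=6), (row=8, col=1), (row=8, col=5), (row=9, col=2), (row=9, col=4), (row=10, col=3)
  Distance 7: (row=0, col=0), (row=0, col=6), (row=1, col=7), (row=2, col=8), (row=3, col=9), (row=4, col=8), (row=5, col=9), (row=6, col=8), (row=7, col=7), (row=8, col=0), (row=8, col=6), (row=9, col=1), (row=9, col=5), (row=10, col=2), (row=10, col=4)
  Distance 8: (row=0, col=7), (row=1, col=8), (row=2, col=9), (row=6, col=9), (row=8, col=7), (row=9, col=0), (row=9, col=6), (row=10, col=1), (row=10, col=5)
  Distance 9: (row=0, col=8), (row=1, col=9), (row=7, col=9), (row=8, col=8), (row=9, col=7), (row=10, col=0), (row=10, col=6)
  Distance 10: (row=8, col=9), (row=9, col=8)
  Distance 11: (row=9, col=9), (row=10, col=8)
Total reachable: 98 (grid has 98 open cells total)

Answer: Reachable cells: 98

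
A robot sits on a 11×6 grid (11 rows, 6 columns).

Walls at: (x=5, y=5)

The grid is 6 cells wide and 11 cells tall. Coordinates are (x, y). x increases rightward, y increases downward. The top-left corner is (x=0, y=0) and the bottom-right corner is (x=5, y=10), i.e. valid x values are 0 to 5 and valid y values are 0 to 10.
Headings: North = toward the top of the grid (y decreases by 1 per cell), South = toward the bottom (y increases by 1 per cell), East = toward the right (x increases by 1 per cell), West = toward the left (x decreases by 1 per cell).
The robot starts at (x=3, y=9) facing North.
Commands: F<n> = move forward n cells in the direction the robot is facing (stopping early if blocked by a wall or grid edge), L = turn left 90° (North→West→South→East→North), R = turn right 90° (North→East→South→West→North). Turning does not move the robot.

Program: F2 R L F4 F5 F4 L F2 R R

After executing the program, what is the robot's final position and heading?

Start: (x=3, y=9), facing North
  F2: move forward 2, now at (x=3, y=7)
  R: turn right, now facing East
  L: turn left, now facing North
  F4: move forward 4, now at (x=3, y=3)
  F5: move forward 3/5 (blocked), now at (x=3, y=0)
  F4: move forward 0/4 (blocked), now at (x=3, y=0)
  L: turn left, now facing West
  F2: move forward 2, now at (x=1, y=0)
  R: turn right, now facing North
  R: turn right, now facing East
Final: (x=1, y=0), facing East

Answer: Final position: (x=1, y=0), facing East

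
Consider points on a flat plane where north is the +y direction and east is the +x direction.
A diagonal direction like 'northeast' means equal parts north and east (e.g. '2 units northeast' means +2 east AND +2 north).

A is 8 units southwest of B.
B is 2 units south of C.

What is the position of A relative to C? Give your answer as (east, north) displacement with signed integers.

Place C at the origin (east=0, north=0).
  B is 2 units south of C: delta (east=+0, north=-2); B at (east=0, north=-2).
  A is 8 units southwest of B: delta (east=-8, north=-8); A at (east=-8, north=-10).
Therefore A relative to C: (east=-8, north=-10).

Answer: A is at (east=-8, north=-10) relative to C.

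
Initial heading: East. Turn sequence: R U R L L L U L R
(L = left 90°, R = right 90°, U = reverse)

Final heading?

Start: East
  R (right (90° clockwise)) -> South
  U (U-turn (180°)) -> North
  R (right (90° clockwise)) -> East
  L (left (90° counter-clockwise)) -> North
  L (left (90° counter-clockwise)) -> West
  L (left (90° counter-clockwise)) -> South
  U (U-turn (180°)) -> North
  L (left (90° counter-clockwise)) -> West
  R (right (90° clockwise)) -> North
Final: North

Answer: Final heading: North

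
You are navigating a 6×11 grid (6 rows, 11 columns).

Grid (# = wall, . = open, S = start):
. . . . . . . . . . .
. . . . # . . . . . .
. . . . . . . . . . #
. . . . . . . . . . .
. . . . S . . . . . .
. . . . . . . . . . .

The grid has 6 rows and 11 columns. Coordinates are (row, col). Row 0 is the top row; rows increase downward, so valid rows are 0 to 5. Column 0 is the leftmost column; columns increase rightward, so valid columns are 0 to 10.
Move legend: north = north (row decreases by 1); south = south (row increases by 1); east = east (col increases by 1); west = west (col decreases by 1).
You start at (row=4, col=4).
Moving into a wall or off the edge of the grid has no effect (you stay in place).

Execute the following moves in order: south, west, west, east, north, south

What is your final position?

Start: (row=4, col=4)
  south (south): (row=4, col=4) -> (row=5, col=4)
  west (west): (row=5, col=4) -> (row=5, col=3)
  west (west): (row=5, col=3) -> (row=5, col=2)
  east (east): (row=5, col=2) -> (row=5, col=3)
  north (north): (row=5, col=3) -> (row=4, col=3)
  south (south): (row=4, col=3) -> (row=5, col=3)
Final: (row=5, col=3)

Answer: Final position: (row=5, col=3)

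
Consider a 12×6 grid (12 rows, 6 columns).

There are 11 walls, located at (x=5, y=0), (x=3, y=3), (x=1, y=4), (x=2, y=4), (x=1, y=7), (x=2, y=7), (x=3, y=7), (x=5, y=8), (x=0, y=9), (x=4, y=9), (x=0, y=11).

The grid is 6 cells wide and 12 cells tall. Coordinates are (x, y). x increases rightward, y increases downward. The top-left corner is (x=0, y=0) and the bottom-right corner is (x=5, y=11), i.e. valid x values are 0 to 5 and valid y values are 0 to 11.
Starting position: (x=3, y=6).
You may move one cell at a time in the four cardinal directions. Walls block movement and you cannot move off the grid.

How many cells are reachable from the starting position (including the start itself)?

Answer: Reachable cells: 61

Derivation:
BFS flood-fill from (x=3, y=6):
  Distance 0: (x=3, y=6)
  Distance 1: (x=3, y=5), (x=2, y=6), (x=4, y=6)
  Distance 2: (x=3, y=4), (x=2, y=5), (x=4, y=5), (x=1, y=6), (x=5, y=6), (x=4, y=7)
  Distance 3: (x=4, y=4), (x=1, y=5), (x=5, y=5), (x=0, y=6), (x=5, y=7), (x=4, y=8)
  Distance 4: (x=4, y=3), (x=5, y=4), (x=0, y=5), (x=0, y=7), (x=3, y=8)
  Distance 5: (x=4, y=2), (x=5, y=3), (x=0, y=4), (x=0, y=8), (x=2, y=8), (x=3, y=9)
  Distance 6: (x=4, y=1), (x=3, y=2), (x=5, y=2), (x=0, y=3), (x=1, y=8), (x=2, y=9), (x=3, y=10)
  Distance 7: (x=4, y=0), (x=3, y=1), (x=5, y=1), (x=0, y=2), (x=2, y=2), (x=1, y=3), (x=1, y=9), (x=2, y=10), (x=4, y=10), (x=3, y=11)
  Distance 8: (x=3, y=0), (x=0, y=1), (x=2, y=1), (x=1, y=2), (x=2, y=3), (x=1, y=10), (x=5, y=10), (x=2, y=11), (x=4, y=11)
  Distance 9: (x=0, y=0), (x=2, y=0), (x=1, y=1), (x=5, y=9), (x=0, y=10), (x=1, y=11), (x=5, y=11)
  Distance 10: (x=1, y=0)
Total reachable: 61 (grid has 61 open cells total)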